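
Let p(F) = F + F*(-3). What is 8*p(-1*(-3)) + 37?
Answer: -11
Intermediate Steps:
p(F) = -2*F (p(F) = F - 3*F = -2*F)
8*p(-1*(-3)) + 37 = 8*(-(-2)*(-3)) + 37 = 8*(-2*3) + 37 = 8*(-6) + 37 = -48 + 37 = -11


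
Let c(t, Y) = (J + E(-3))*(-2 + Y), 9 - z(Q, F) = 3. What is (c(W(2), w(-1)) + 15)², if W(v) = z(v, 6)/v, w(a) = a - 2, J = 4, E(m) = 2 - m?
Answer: 900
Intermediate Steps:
z(Q, F) = 6 (z(Q, F) = 9 - 1*3 = 9 - 3 = 6)
w(a) = -2 + a
W(v) = 6/v
c(t, Y) = -18 + 9*Y (c(t, Y) = (4 + (2 - 1*(-3)))*(-2 + Y) = (4 + (2 + 3))*(-2 + Y) = (4 + 5)*(-2 + Y) = 9*(-2 + Y) = -18 + 9*Y)
(c(W(2), w(-1)) + 15)² = ((-18 + 9*(-2 - 1)) + 15)² = ((-18 + 9*(-3)) + 15)² = ((-18 - 27) + 15)² = (-45 + 15)² = (-30)² = 900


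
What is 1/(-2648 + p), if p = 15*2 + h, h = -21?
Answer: -1/2639 ≈ -0.00037893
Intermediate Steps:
p = 9 (p = 15*2 - 21 = 30 - 21 = 9)
1/(-2648 + p) = 1/(-2648 + 9) = 1/(-2639) = -1/2639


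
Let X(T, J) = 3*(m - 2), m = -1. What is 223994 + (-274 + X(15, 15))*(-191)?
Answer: 278047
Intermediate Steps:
X(T, J) = -9 (X(T, J) = 3*(-1 - 2) = 3*(-3) = -9)
223994 + (-274 + X(15, 15))*(-191) = 223994 + (-274 - 9)*(-191) = 223994 - 283*(-191) = 223994 + 54053 = 278047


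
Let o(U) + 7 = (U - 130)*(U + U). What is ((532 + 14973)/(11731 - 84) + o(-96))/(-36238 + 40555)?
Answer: 168440200/16760033 ≈ 10.050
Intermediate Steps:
o(U) = -7 + 2*U*(-130 + U) (o(U) = -7 + (U - 130)*(U + U) = -7 + (-130 + U)*(2*U) = -7 + 2*U*(-130 + U))
((532 + 14973)/(11731 - 84) + o(-96))/(-36238 + 40555) = ((532 + 14973)/(11731 - 84) + (-7 - 260*(-96) + 2*(-96)²))/(-36238 + 40555) = (15505/11647 + (-7 + 24960 + 2*9216))/4317 = (15505*(1/11647) + (-7 + 24960 + 18432))*(1/4317) = (15505/11647 + 43385)*(1/4317) = (505320600/11647)*(1/4317) = 168440200/16760033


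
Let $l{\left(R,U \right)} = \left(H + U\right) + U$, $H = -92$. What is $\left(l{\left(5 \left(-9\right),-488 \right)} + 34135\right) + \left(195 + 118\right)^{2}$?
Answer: $131036$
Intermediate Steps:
$l{\left(R,U \right)} = -92 + 2 U$ ($l{\left(R,U \right)} = \left(-92 + U\right) + U = -92 + 2 U$)
$\left(l{\left(5 \left(-9\right),-488 \right)} + 34135\right) + \left(195 + 118\right)^{2} = \left(\left(-92 + 2 \left(-488\right)\right) + 34135\right) + \left(195 + 118\right)^{2} = \left(\left(-92 - 976\right) + 34135\right) + 313^{2} = \left(-1068 + 34135\right) + 97969 = 33067 + 97969 = 131036$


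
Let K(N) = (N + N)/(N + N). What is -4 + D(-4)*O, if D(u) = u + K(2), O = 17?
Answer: -55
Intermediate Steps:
K(N) = 1 (K(N) = (2*N)/((2*N)) = (2*N)*(1/(2*N)) = 1)
D(u) = 1 + u (D(u) = u + 1 = 1 + u)
-4 + D(-4)*O = -4 + (1 - 4)*17 = -4 - 3*17 = -4 - 51 = -55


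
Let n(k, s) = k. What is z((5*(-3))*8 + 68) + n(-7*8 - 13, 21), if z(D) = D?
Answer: -121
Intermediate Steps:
z((5*(-3))*8 + 68) + n(-7*8 - 13, 21) = ((5*(-3))*8 + 68) + (-7*8 - 13) = (-15*8 + 68) + (-56 - 13) = (-120 + 68) - 69 = -52 - 69 = -121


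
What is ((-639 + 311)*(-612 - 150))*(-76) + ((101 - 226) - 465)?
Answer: -18995726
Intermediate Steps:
((-639 + 311)*(-612 - 150))*(-76) + ((101 - 226) - 465) = -328*(-762)*(-76) + (-125 - 465) = 249936*(-76) - 590 = -18995136 - 590 = -18995726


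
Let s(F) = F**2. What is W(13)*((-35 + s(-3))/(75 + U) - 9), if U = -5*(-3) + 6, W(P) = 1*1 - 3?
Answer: 445/24 ≈ 18.542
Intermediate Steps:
W(P) = -2 (W(P) = 1 - 3 = -2)
U = 21 (U = 15 + 6 = 21)
W(13)*((-35 + s(-3))/(75 + U) - 9) = -2*((-35 + (-3)**2)/(75 + 21) - 9) = -2*((-35 + 9)/96 - 9) = -2*(-26*1/96 - 9) = -2*(-13/48 - 9) = -2*(-445/48) = 445/24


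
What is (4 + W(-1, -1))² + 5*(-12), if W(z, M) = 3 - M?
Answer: 4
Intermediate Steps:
(4 + W(-1, -1))² + 5*(-12) = (4 + (3 - 1*(-1)))² + 5*(-12) = (4 + (3 + 1))² - 60 = (4 + 4)² - 60 = 8² - 60 = 64 - 60 = 4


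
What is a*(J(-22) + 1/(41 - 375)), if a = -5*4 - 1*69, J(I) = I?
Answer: 654061/334 ≈ 1958.3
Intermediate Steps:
a = -89 (a = -20 - 69 = -89)
a*(J(-22) + 1/(41 - 375)) = -89*(-22 + 1/(41 - 375)) = -89*(-22 + 1/(-334)) = -89*(-22 - 1/334) = -89*(-7349/334) = 654061/334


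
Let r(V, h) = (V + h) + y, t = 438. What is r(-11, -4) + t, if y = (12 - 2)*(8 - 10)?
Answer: 403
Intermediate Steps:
y = -20 (y = 10*(-2) = -20)
r(V, h) = -20 + V + h (r(V, h) = (V + h) - 20 = -20 + V + h)
r(-11, -4) + t = (-20 - 11 - 4) + 438 = -35 + 438 = 403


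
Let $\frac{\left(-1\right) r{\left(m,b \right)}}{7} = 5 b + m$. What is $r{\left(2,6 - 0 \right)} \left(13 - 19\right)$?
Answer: $1344$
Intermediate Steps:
$r{\left(m,b \right)} = - 35 b - 7 m$ ($r{\left(m,b \right)} = - 7 \left(5 b + m\right) = - 7 \left(m + 5 b\right) = - 35 b - 7 m$)
$r{\left(2,6 - 0 \right)} \left(13 - 19\right) = \left(- 35 \left(6 - 0\right) - 14\right) \left(13 - 19\right) = \left(- 35 \left(6 + 0\right) - 14\right) \left(13 - 19\right) = \left(\left(-35\right) 6 - 14\right) \left(-6\right) = \left(-210 - 14\right) \left(-6\right) = \left(-224\right) \left(-6\right) = 1344$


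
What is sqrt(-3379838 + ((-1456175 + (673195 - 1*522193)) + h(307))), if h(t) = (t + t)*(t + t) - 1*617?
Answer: 2*I*sqrt(1077158) ≈ 2075.7*I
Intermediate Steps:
h(t) = -617 + 4*t**2 (h(t) = (2*t)*(2*t) - 617 = 4*t**2 - 617 = -617 + 4*t**2)
sqrt(-3379838 + ((-1456175 + (673195 - 1*522193)) + h(307))) = sqrt(-3379838 + ((-1456175 + (673195 - 1*522193)) + (-617 + 4*307**2))) = sqrt(-3379838 + ((-1456175 + (673195 - 522193)) + (-617 + 4*94249))) = sqrt(-3379838 + ((-1456175 + 151002) + (-617 + 376996))) = sqrt(-3379838 + (-1305173 + 376379)) = sqrt(-3379838 - 928794) = sqrt(-4308632) = 2*I*sqrt(1077158)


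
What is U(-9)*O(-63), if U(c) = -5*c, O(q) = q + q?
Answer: -5670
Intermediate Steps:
O(q) = 2*q
U(-9)*O(-63) = (-5*(-9))*(2*(-63)) = 45*(-126) = -5670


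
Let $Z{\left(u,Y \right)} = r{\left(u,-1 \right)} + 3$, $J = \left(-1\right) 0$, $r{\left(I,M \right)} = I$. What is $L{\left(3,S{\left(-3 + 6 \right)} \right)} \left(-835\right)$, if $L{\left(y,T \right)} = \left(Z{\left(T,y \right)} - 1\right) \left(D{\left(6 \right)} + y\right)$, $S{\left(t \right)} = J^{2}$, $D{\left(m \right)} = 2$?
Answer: $-8350$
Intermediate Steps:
$J = 0$
$Z{\left(u,Y \right)} = 3 + u$ ($Z{\left(u,Y \right)} = u + 3 = 3 + u$)
$S{\left(t \right)} = 0$ ($S{\left(t \right)} = 0^{2} = 0$)
$L{\left(y,T \right)} = \left(2 + T\right) \left(2 + y\right)$ ($L{\left(y,T \right)} = \left(\left(3 + T\right) - 1\right) \left(2 + y\right) = \left(2 + T\right) \left(2 + y\right)$)
$L{\left(3,S{\left(-3 + 6 \right)} \right)} \left(-835\right) = \left(4 - 3 + 2 \cdot 0 + 3 \left(3 + 0\right)\right) \left(-835\right) = \left(4 - 3 + 0 + 3 \cdot 3\right) \left(-835\right) = \left(4 - 3 + 0 + 9\right) \left(-835\right) = 10 \left(-835\right) = -8350$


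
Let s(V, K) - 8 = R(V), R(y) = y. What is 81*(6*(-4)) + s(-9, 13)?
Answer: -1945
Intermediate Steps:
s(V, K) = 8 + V
81*(6*(-4)) + s(-9, 13) = 81*(6*(-4)) + (8 - 9) = 81*(-24) - 1 = -1944 - 1 = -1945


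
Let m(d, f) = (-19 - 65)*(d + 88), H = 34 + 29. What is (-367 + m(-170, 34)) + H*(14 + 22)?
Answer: 8789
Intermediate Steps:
H = 63
m(d, f) = -7392 - 84*d (m(d, f) = -84*(88 + d) = -7392 - 84*d)
(-367 + m(-170, 34)) + H*(14 + 22) = (-367 + (-7392 - 84*(-170))) + 63*(14 + 22) = (-367 + (-7392 + 14280)) + 63*36 = (-367 + 6888) + 2268 = 6521 + 2268 = 8789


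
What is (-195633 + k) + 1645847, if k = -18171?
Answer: 1432043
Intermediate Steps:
(-195633 + k) + 1645847 = (-195633 - 18171) + 1645847 = -213804 + 1645847 = 1432043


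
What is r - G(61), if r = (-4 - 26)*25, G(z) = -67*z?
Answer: 3337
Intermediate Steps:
r = -750 (r = -30*25 = -750)
r - G(61) = -750 - (-67)*61 = -750 - 1*(-4087) = -750 + 4087 = 3337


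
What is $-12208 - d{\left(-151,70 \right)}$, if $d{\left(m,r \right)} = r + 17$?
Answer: $-12295$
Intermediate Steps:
$d{\left(m,r \right)} = 17 + r$
$-12208 - d{\left(-151,70 \right)} = -12208 - \left(17 + 70\right) = -12208 - 87 = -12295$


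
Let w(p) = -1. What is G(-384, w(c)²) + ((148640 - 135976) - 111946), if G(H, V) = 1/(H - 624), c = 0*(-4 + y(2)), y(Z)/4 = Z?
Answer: -100076257/1008 ≈ -99282.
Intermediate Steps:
y(Z) = 4*Z
c = 0 (c = 0*(-4 + 4*2) = 0*(-4 + 8) = 0*4 = 0)
G(H, V) = 1/(-624 + H)
G(-384, w(c)²) + ((148640 - 135976) - 111946) = 1/(-624 - 384) + ((148640 - 135976) - 111946) = 1/(-1008) + (12664 - 111946) = -1/1008 - 99282 = -100076257/1008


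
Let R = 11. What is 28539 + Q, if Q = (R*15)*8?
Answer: 29859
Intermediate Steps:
Q = 1320 (Q = (11*15)*8 = 165*8 = 1320)
28539 + Q = 28539 + 1320 = 29859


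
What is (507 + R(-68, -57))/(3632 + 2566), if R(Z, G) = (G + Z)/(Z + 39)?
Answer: 7414/89871 ≈ 0.082496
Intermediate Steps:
R(Z, G) = (G + Z)/(39 + Z)
(507 + R(-68, -57))/(3632 + 2566) = (507 + (-57 - 68)/(39 - 68))/(3632 + 2566) = (507 - 125/(-29))/6198 = (507 - 1/29*(-125))*(1/6198) = (507 + 125/29)*(1/6198) = (14828/29)*(1/6198) = 7414/89871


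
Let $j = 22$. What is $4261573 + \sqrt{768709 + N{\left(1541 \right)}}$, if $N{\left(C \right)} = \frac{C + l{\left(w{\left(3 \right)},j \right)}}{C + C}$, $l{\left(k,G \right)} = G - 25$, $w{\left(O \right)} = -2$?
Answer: $4261573 + \frac{\sqrt{1825439841858}}{1541} \approx 4.2624 \cdot 10^{6}$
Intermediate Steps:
$l{\left(k,G \right)} = -25 + G$
$N{\left(C \right)} = \frac{-3 + C}{2 C}$ ($N{\left(C \right)} = \frac{C + \left(-25 + 22\right)}{C + C} = \frac{C - 3}{2 C} = \left(-3 + C\right) \frac{1}{2 C} = \frac{-3 + C}{2 C}$)
$4261573 + \sqrt{768709 + N{\left(1541 \right)}} = 4261573 + \sqrt{768709 + \frac{-3 + 1541}{2 \cdot 1541}} = 4261573 + \sqrt{768709 + \frac{1}{2} \cdot \frac{1}{1541} \cdot 1538} = 4261573 + \sqrt{768709 + \frac{769}{1541}} = 4261573 + \sqrt{\frac{1184581338}{1541}} = 4261573 + \frac{\sqrt{1825439841858}}{1541}$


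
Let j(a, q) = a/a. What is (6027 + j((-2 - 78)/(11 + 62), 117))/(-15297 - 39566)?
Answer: -6028/54863 ≈ -0.10987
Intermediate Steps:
j(a, q) = 1
(6027 + j((-2 - 78)/(11 + 62), 117))/(-15297 - 39566) = (6027 + 1)/(-15297 - 39566) = 6028/(-54863) = 6028*(-1/54863) = -6028/54863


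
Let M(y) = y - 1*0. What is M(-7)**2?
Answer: 49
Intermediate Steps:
M(y) = y (M(y) = y + 0 = y)
M(-7)**2 = (-7)**2 = 49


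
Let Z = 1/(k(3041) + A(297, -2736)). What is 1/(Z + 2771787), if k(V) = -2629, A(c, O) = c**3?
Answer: 26195444/72608191138429 ≈ 3.6078e-7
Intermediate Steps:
Z = 1/26195444 (Z = 1/(-2629 + 297**3) = 1/(-2629 + 26198073) = 1/26195444 ≈ 3.8175e-8)
1/(Z + 2771787) = 1/(1/26195444 + 2771787) = 1/(72608191138429/26195444) = 26195444/72608191138429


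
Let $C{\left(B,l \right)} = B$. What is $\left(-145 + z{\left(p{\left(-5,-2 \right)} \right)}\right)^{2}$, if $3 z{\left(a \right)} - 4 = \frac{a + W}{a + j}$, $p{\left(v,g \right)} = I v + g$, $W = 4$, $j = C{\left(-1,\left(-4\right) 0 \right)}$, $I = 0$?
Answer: $\frac{1677025}{81} \approx 20704.0$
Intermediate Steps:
$j = -1$
$p{\left(v,g \right)} = g$ ($p{\left(v,g \right)} = 0 v + g = 0 + g = g$)
$z{\left(a \right)} = \frac{4}{3} + \frac{4 + a}{3 \left(-1 + a\right)}$ ($z{\left(a \right)} = \frac{4}{3} + \frac{\left(a + 4\right) \frac{1}{a - 1}}{3} = \frac{4}{3} + \frac{\left(4 + a\right) \frac{1}{-1 + a}}{3} = \frac{4}{3} + \frac{\frac{1}{-1 + a} \left(4 + a\right)}{3} = \frac{4}{3} + \frac{4 + a}{3 \left(-1 + a\right)}$)
$\left(-145 + z{\left(p{\left(-5,-2 \right)} \right)}\right)^{2} = \left(-145 + \frac{5}{3} \left(-2\right) \frac{1}{-1 - 2}\right)^{2} = \left(-145 + \frac{5}{3} \left(-2\right) \frac{1}{-3}\right)^{2} = \left(-145 + \frac{5}{3} \left(-2\right) \left(- \frac{1}{3}\right)\right)^{2} = \left(-145 + \frac{10}{9}\right)^{2} = \left(- \frac{1295}{9}\right)^{2} = \frac{1677025}{81}$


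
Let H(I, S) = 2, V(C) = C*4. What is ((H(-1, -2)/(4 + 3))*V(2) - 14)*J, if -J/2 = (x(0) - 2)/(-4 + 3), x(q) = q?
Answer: 328/7 ≈ 46.857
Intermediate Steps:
V(C) = 4*C
J = -4 (J = -2*(0 - 2)/(-4 + 3) = -(-4)/(-1) = -(-4)*(-1) = -2*2 = -4)
((H(-1, -2)/(4 + 3))*V(2) - 14)*J = ((2/(4 + 3))*(4*2) - 14)*(-4) = ((2/7)*8 - 14)*(-4) = (16/7 - 14)*(-4) = -82/7*(-4) = 328/7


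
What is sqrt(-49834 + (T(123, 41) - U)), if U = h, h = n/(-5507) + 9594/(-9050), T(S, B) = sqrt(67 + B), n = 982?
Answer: sqrt(-1237776595027664207 + 149031667843350*sqrt(3))/4983835 ≈ 223.21*I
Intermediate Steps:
h = -30860629/24919175 (h = 982/(-5507) + 9594/(-9050) = 982*(-1/5507) + 9594*(-1/9050) = -982/5507 - 4797/4525 = -30860629/24919175 ≈ -1.2384)
U = -30860629/24919175 ≈ -1.2384
sqrt(-49834 + (T(123, 41) - U)) = sqrt(-49834 + (sqrt(67 + 41) - 1*(-30860629/24919175))) = sqrt(-49834 + (sqrt(108) + 30860629/24919175)) = sqrt(-49834 + (6*sqrt(3) + 30860629/24919175)) = sqrt(-49834 + (30860629/24919175 + 6*sqrt(3))) = sqrt(-1241791306321/24919175 + 6*sqrt(3))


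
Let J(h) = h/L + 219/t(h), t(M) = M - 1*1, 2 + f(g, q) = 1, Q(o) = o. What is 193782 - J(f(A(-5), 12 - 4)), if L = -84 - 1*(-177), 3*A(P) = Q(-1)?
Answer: 36063821/186 ≈ 1.9389e+5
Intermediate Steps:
A(P) = -⅓ (A(P) = (⅓)*(-1) = -⅓)
f(g, q) = -1 (f(g, q) = -2 + 1 = -1)
L = 93 (L = -84 + 177 = 93)
t(M) = -1 + M (t(M) = M - 1 = -1 + M)
J(h) = 219/(-1 + h) + h/93 (J(h) = h/93 + 219/(-1 + h) = 219/(-1 + h) + h/93)
193782 - J(f(A(-5), 12 - 4)) = 193782 - (20367 - (-1 - 1))/(93*(-1 - 1)) = 193782 - (20367 - 1*(-2))/(93*(-2)) = 193782 - (-1)*(20367 + 2)/(93*2) = 193782 - (-1)*20369/(93*2) = 193782 - 1*(-20369/186) = 193782 + 20369/186 = 36063821/186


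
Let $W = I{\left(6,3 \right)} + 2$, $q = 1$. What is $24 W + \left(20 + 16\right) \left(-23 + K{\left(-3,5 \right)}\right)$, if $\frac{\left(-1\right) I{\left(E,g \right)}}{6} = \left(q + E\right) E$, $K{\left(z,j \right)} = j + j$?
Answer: $-6468$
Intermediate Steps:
$K{\left(z,j \right)} = 2 j$
$I{\left(E,g \right)} = - 6 E \left(1 + E\right)$ ($I{\left(E,g \right)} = - 6 \left(1 + E\right) E = - 6 E \left(1 + E\right)$)
$W = -250$ ($W = \left(-6\right) 6 \left(1 + 6\right) + 2 = \left(-6\right) 6 \cdot 7 + 2 = -252 + 2 = -250$)
$24 W + \left(20 + 16\right) \left(-23 + K{\left(-3,5 \right)}\right) = 24 \left(-250\right) + \left(20 + 16\right) \left(-23 + 2 \cdot 5\right) = -6000 + 36 \left(-23 + 10\right) = -6000 + 36 \left(-13\right) = -6000 - 468 = -6468$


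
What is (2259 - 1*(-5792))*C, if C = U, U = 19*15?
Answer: 2294535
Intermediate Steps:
U = 285
C = 285
(2259 - 1*(-5792))*C = (2259 - 1*(-5792))*285 = (2259 + 5792)*285 = 8051*285 = 2294535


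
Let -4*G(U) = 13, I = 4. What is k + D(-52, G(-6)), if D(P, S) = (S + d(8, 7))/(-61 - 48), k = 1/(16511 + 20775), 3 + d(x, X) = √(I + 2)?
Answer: 466293/8128348 - √6/109 ≈ 0.034894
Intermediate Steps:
G(U) = -13/4 (G(U) = -¼*13 = -13/4)
d(x, X) = -3 + √6 (d(x, X) = -3 + √(4 + 2) = -3 + √6)
k = 1/37286 ≈ 2.6820e-5
D(P, S) = 3/109 - S/109 - √6/109 (D(P, S) = (S + (-3 + √6))/(-61 - 48) = (-3 + S + √6)/(-109) = (-3 + S + √6)*(-1/109) = 3/109 - S/109 - √6/109)
k + D(-52, G(-6)) = 1/37286 + (3/109 - 1/109*(-13/4) - √6/109) = 1/37286 + (3/109 + 13/436 - √6/109) = 1/37286 + (25/436 - √6/109) = 466293/8128348 - √6/109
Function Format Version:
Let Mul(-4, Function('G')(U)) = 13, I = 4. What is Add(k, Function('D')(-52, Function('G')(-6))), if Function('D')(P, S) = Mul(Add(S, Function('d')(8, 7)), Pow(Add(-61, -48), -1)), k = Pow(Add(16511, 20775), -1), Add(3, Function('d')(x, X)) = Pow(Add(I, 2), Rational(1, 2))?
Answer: Add(Rational(466293, 8128348), Mul(Rational(-1, 109), Pow(6, Rational(1, 2)))) ≈ 0.034894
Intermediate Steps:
Function('G')(U) = Rational(-13, 4) (Function('G')(U) = Mul(Rational(-1, 4), 13) = Rational(-13, 4))
Function('d')(x, X) = Add(-3, Pow(6, Rational(1, 2))) (Function('d')(x, X) = Add(-3, Pow(Add(4, 2), Rational(1, 2))) = Add(-3, Pow(6, Rational(1, 2))))
k = Rational(1, 37286) (k = Pow(37286, -1) = Rational(1, 37286) ≈ 2.6820e-5)
Function('D')(P, S) = Add(Rational(3, 109), Mul(Rational(-1, 109), S), Mul(Rational(-1, 109), Pow(6, Rational(1, 2)))) (Function('D')(P, S) = Mul(Add(S, Add(-3, Pow(6, Rational(1, 2)))), Pow(Add(-61, -48), -1)) = Mul(Add(-3, S, Pow(6, Rational(1, 2))), Pow(-109, -1)) = Mul(Add(-3, S, Pow(6, Rational(1, 2))), Rational(-1, 109)) = Add(Rational(3, 109), Mul(Rational(-1, 109), S), Mul(Rational(-1, 109), Pow(6, Rational(1, 2)))))
Add(k, Function('D')(-52, Function('G')(-6))) = Add(Rational(1, 37286), Add(Rational(3, 109), Mul(Rational(-1, 109), Rational(-13, 4)), Mul(Rational(-1, 109), Pow(6, Rational(1, 2))))) = Add(Rational(1, 37286), Add(Rational(3, 109), Rational(13, 436), Mul(Rational(-1, 109), Pow(6, Rational(1, 2))))) = Add(Rational(1, 37286), Add(Rational(25, 436), Mul(Rational(-1, 109), Pow(6, Rational(1, 2))))) = Add(Rational(466293, 8128348), Mul(Rational(-1, 109), Pow(6, Rational(1, 2))))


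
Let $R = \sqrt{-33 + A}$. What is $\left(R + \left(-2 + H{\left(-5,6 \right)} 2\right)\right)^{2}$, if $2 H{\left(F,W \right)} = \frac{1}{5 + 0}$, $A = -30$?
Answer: $- \frac{1494}{25} - \frac{54 i \sqrt{7}}{5} \approx -59.76 - 28.574 i$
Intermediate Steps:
$R = 3 i \sqrt{7}$ ($R = \sqrt{-33 - 30} = \sqrt{-63} = 3 i \sqrt{7} \approx 7.9373 i$)
$H{\left(F,W \right)} = \frac{1}{10}$ ($H{\left(F,W \right)} = \frac{1}{2 \left(5 + 0\right)} = \frac{1}{2 \cdot 5} = \frac{1}{2} \cdot \frac{1}{5} = \frac{1}{10}$)
$\left(R + \left(-2 + H{\left(-5,6 \right)} 2\right)\right)^{2} = \left(3 i \sqrt{7} + \left(-2 + \frac{1}{10} \cdot 2\right)\right)^{2} = \left(3 i \sqrt{7} + \left(-2 + \frac{1}{5}\right)\right)^{2} = \left(3 i \sqrt{7} - \frac{9}{5}\right)^{2} = \left(- \frac{9}{5} + 3 i \sqrt{7}\right)^{2}$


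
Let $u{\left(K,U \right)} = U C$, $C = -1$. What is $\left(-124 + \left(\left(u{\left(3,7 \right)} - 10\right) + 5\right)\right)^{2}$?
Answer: $18496$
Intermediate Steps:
$u{\left(K,U \right)} = - U$ ($u{\left(K,U \right)} = U \left(-1\right) = - U$)
$\left(-124 + \left(\left(u{\left(3,7 \right)} - 10\right) + 5\right)\right)^{2} = \left(-124 + \left(\left(\left(-1\right) 7 - 10\right) + 5\right)\right)^{2} = \left(-124 + \left(\left(-7 - 10\right) + 5\right)\right)^{2} = \left(-124 + \left(-17 + 5\right)\right)^{2} = \left(-124 - 12\right)^{2} = \left(-136\right)^{2} = 18496$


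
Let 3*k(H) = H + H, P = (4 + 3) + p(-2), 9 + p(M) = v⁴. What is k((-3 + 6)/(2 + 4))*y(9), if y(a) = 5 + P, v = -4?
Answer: 259/3 ≈ 86.333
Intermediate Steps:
p(M) = 247 (p(M) = -9 + (-4)⁴ = -9 + 256 = 247)
P = 254 (P = (4 + 3) + 247 = 7 + 247 = 254)
y(a) = 259 (y(a) = 5 + 254 = 259)
k(H) = 2*H/3 (k(H) = (H + H)/3 = (2*H)/3 = 2*H/3)
k((-3 + 6)/(2 + 4))*y(9) = (2*((-3 + 6)/(2 + 4))/3)*259 = (2*(3/6)/3)*259 = (2*(3*(⅙))/3)*259 = ((⅔)*(½))*259 = (⅓)*259 = 259/3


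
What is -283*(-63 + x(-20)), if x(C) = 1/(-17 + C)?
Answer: 659956/37 ≈ 17837.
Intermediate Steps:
-283*(-63 + x(-20)) = -283*(-63 + 1/(-17 - 20)) = -283*(-63 + 1/(-37)) = -283*(-63 - 1/37) = -283*(-2332/37) = 659956/37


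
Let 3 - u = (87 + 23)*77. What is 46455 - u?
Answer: 54922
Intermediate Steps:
u = -8467 (u = 3 - (87 + 23)*77 = 3 - 110*77 = 3 - 1*8470 = 3 - 8470 = -8467)
46455 - u = 46455 - 1*(-8467) = 46455 + 8467 = 54922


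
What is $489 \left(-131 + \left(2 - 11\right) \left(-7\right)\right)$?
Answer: $-33252$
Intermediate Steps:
$489 \left(-131 + \left(2 - 11\right) \left(-7\right)\right) = 489 \left(-131 - -63\right) = 489 \left(-131 + 63\right) = 489 \left(-68\right) = -33252$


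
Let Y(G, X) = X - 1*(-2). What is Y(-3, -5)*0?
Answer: 0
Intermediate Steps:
Y(G, X) = 2 + X (Y(G, X) = X + 2 = 2 + X)
Y(-3, -5)*0 = (2 - 5)*0 = -3*0 = 0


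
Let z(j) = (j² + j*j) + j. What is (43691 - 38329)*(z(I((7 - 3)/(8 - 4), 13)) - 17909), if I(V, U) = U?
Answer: -94145996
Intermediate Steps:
z(j) = j + 2*j² (z(j) = (j² + j²) + j = 2*j² + j = j + 2*j²)
(43691 - 38329)*(z(I((7 - 3)/(8 - 4), 13)) - 17909) = (43691 - 38329)*(13*(1 + 2*13) - 17909) = 5362*(13*(1 + 26) - 17909) = 5362*(13*27 - 17909) = 5362*(351 - 17909) = 5362*(-17558) = -94145996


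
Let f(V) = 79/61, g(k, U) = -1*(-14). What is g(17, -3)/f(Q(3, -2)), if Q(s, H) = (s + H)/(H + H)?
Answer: 854/79 ≈ 10.810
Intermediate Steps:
Q(s, H) = (H + s)/(2*H) (Q(s, H) = (H + s)/((2*H)) = (H + s)*(1/(2*H)) = (H + s)/(2*H))
g(k, U) = 14
f(V) = 79/61 (f(V) = 79*(1/61) = 79/61)
g(17, -3)/f(Q(3, -2)) = 14/(79/61) = 14*(61/79) = 854/79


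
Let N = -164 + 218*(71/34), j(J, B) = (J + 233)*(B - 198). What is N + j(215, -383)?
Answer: -4419945/17 ≈ -2.6000e+5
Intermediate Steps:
j(J, B) = (-198 + B)*(233 + J) (j(J, B) = (233 + J)*(-198 + B) = (-198 + B)*(233 + J))
N = 4951/17 (N = -164 + 218*(71*(1/34)) = -164 + 218*(71/34) = -164 + 7739/17 = 4951/17 ≈ 291.24)
N + j(215, -383) = 4951/17 + (-46134 - 198*215 + 233*(-383) - 383*215) = 4951/17 + (-46134 - 42570 - 89239 - 82345) = 4951/17 - 260288 = -4419945/17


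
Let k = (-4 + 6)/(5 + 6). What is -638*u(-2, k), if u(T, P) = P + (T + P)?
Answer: 1044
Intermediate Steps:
k = 2/11 ≈ 0.18182
u(T, P) = T + 2*P (u(T, P) = P + (P + T) = T + 2*P)
-638*u(-2, k) = -638*(-2 + 2*(2/11)) = -638*(-2 + 4/11) = -638*(-18/11) = 1044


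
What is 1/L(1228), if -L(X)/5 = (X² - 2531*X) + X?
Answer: 1/7994280 ≈ 1.2509e-7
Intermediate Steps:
L(X) = -5*X² + 12650*X (L(X) = -5*((X² - 2531*X) + X) = -5*(X² - 2530*X) = -5*X² + 12650*X)
1/L(1228) = 1/(5*1228*(2530 - 1*1228)) = 1/(5*1228*(2530 - 1228)) = 1/(5*1228*1302) = 1/7994280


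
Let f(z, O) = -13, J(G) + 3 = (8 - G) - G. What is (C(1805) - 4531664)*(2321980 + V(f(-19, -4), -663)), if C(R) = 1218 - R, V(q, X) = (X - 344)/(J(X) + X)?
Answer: -7029891282245883/668 ≈ -1.0524e+13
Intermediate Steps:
J(G) = 5 - 2*G (J(G) = -3 + ((8 - G) - G) = -3 + (8 - 2*G) = 5 - 2*G)
V(q, X) = (-344 + X)/(5 - X) (V(q, X) = (X - 344)/((5 - 2*X) + X) = (-344 + X)/(5 - X))
(C(1805) - 4531664)*(2321980 + V(f(-19, -4), -663)) = ((1218 - 1*1805) - 4531664)*(2321980 + (-344 - 663)/(5 - 1*(-663))) = ((1218 - 1805) - 4531664)*(2321980 - 1007/(5 + 663)) = (-587 - 4531664)*(2321980 - 1007/668) = -4532251*(2321980 + (1/668)*(-1007)) = -4532251*(2321980 - 1007/668) = -4532251*1551081633/668 = -7029891282245883/668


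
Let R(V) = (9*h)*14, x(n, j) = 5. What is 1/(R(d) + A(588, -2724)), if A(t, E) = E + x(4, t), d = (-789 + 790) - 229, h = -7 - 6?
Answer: -1/4357 ≈ -0.00022952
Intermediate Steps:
h = -13
d = -228 (d = 1 - 229 = -228)
R(V) = -1638 (R(V) = (9*(-13))*14 = -117*14 = -1638)
A(t, E) = 5 + E (A(t, E) = E + 5 = 5 + E)
1/(R(d) + A(588, -2724)) = 1/(-1638 + (5 - 2724)) = 1/(-1638 - 2719) = 1/(-4357) = -1/4357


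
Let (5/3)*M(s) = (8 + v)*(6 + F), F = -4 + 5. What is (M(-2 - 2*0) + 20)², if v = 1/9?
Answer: 657721/225 ≈ 2923.2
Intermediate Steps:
F = 1
v = ⅑ ≈ 0.11111
M(s) = 511/15 (M(s) = 3*((8 + ⅑)*(6 + 1))/5 = 3*((73/9)*7)/5 = (⅗)*(511/9) = 511/15)
(M(-2 - 2*0) + 20)² = (511/15 + 20)² = (811/15)² = 657721/225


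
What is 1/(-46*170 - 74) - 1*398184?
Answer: -3143264497/7894 ≈ -3.9818e+5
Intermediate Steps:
1/(-46*170 - 74) - 1*398184 = 1/(-7820 - 74) - 398184 = 1/(-7894) - 398184 = -1/7894 - 398184 = -3143264497/7894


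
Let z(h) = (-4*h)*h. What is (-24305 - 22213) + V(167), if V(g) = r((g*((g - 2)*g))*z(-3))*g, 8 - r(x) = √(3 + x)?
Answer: -45182 - 167*I*√165660657 ≈ -45182.0 - 2.1494e+6*I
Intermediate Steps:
z(h) = -4*h²
r(x) = 8 - √(3 + x)
V(g) = g*(8 - √(3 - 36*g²*(-2 + g))) (V(g) = (8 - √(3 + (g*((g - 2)*g))*(-4*(-3)²)))*g = (8 - √(3 + (g*((-2 + g)*g))*(-4*9)))*g = (8 - √(3 + (g*(g*(-2 + g)))*(-36)))*g = (8 - √(3 + (g²*(-2 + g))*(-36)))*g = (8 - √(3 - 36*g²*(-2 + g)))*g = g*(8 - √(3 - 36*g²*(-2 + g))))
(-24305 - 22213) + V(167) = (-24305 - 22213) - 1*167*(-8 + √3*√(1 - 12*167²*(-2 + 167))) = -46518 - 1*167*(-8 + √3*√(1 - 12*27889*165)) = -46518 - 1*167*(-8 + √3*√(1 - 55220220)) = -46518 - 1*167*(-8 + √3*√(-55220219)) = -46518 - 1*167*(-8 + √3*(I*√55220219)) = -46518 - 1*167*(-8 + I*√165660657) = -46518 + (1336 - 167*I*√165660657) = -45182 - 167*I*√165660657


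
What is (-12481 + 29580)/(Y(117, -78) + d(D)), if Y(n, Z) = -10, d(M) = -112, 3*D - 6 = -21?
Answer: -17099/122 ≈ -140.16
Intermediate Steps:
D = -5 (D = 2 + (1/3)*(-21) = 2 - 7 = -5)
(-12481 + 29580)/(Y(117, -78) + d(D)) = (-12481 + 29580)/(-10 - 112) = 17099/(-122) = 17099*(-1/122) = -17099/122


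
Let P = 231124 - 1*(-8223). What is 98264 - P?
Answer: -141083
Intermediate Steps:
P = 239347 (P = 231124 + 8223 = 239347)
98264 - P = 98264 - 1*239347 = 98264 - 239347 = -141083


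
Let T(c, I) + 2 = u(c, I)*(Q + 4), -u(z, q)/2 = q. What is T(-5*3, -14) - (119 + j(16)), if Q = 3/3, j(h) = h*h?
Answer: -237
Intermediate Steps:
j(h) = h**2
u(z, q) = -2*q
Q = 1 (Q = 3*(1/3) = 1)
T(c, I) = -2 - 10*I (T(c, I) = -2 + (-2*I)*(1 + 4) = -2 - 2*I*5 = -2 - 10*I)
T(-5*3, -14) - (119 + j(16)) = (-2 - 10*(-14)) - (119 + 16**2) = (-2 + 140) - (119 + 256) = 138 - 1*375 = 138 - 375 = -237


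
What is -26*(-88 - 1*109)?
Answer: 5122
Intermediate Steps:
-26*(-88 - 1*109) = -26*(-88 - 109) = -26*(-197) = 5122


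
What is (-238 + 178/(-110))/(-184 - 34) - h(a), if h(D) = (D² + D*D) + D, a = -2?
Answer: -58761/11990 ≈ -4.9008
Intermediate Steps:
h(D) = D + 2*D² (h(D) = (D² + D²) + D = 2*D² + D = D + 2*D²)
(-238 + 178/(-110))/(-184 - 34) - h(a) = (-238 + 178/(-110))/(-184 - 34) - (-2)*(1 + 2*(-2)) = (-238 + 178*(-1/110))/(-218) - (-2)*(1 - 4) = (-238 - 89/55)*(-1/218) - (-2)*(-3) = -13179/55*(-1/218) - 1*6 = 13179/11990 - 6 = -58761/11990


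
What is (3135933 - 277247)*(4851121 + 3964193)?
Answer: 25200214717404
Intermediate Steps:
(3135933 - 277247)*(4851121 + 3964193) = 2858686*8815314 = 25200214717404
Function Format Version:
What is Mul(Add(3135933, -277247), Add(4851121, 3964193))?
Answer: 25200214717404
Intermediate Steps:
Mul(Add(3135933, -277247), Add(4851121, 3964193)) = Mul(2858686, 8815314) = 25200214717404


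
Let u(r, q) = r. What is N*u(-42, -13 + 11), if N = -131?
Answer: 5502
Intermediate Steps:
N*u(-42, -13 + 11) = -131*(-42) = 5502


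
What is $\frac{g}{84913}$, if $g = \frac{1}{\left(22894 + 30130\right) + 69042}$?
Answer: $\frac{1}{10364990258} \approx 9.6479 \cdot 10^{-11}$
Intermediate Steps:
$g = \frac{1}{122066}$ ($g = \frac{1}{53024 + 69042} = \frac{1}{122066} \approx 8.1923 \cdot 10^{-6}$)
$\frac{g}{84913} = \frac{1}{122066 \cdot 84913} = \frac{1}{122066} \cdot \frac{1}{84913} = \frac{1}{10364990258}$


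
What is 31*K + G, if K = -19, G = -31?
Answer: -620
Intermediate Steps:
31*K + G = 31*(-19) - 31 = -589 - 31 = -620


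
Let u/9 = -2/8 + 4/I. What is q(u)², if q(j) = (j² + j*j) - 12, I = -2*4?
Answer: 400689/64 ≈ 6260.8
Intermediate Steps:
I = -8
u = -27/4 (u = 9*(-2/8 + 4/(-8)) = 9*(-2*⅛ + 4*(-⅛)) = 9*(-¼ - ½) = 9*(-¾) = -27/4 ≈ -6.7500)
q(j) = -12 + 2*j² (q(j) = (j² + j²) - 12 = 2*j² - 12 = -12 + 2*j²)
q(u)² = (-12 + 2*(-27/4)²)² = (-12 + 2*(729/16))² = (-12 + 729/8)² = (633/8)² = 400689/64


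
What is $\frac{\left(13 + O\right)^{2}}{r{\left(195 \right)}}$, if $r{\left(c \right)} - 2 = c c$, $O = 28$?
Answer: $\frac{1681}{38027} \approx 0.044205$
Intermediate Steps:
$r{\left(c \right)} = 2 + c^{2}$ ($r{\left(c \right)} = 2 + c c = 2 + c^{2}$)
$\frac{\left(13 + O\right)^{2}}{r{\left(195 \right)}} = \frac{\left(13 + 28\right)^{2}}{2 + 195^{2}} = \frac{41^{2}}{2 + 38025} = \frac{1681}{38027}$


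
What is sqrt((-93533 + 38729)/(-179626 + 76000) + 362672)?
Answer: sqrt(12020073395074)/5757 ≈ 602.22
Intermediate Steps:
sqrt((-93533 + 38729)/(-179626 + 76000) + 362672) = sqrt(-54804/(-103626) + 362672) = sqrt(-54804*(-1/103626) + 362672) = sqrt(9134/17271 + 362672) = sqrt(6263717246/17271) = sqrt(12020073395074)/5757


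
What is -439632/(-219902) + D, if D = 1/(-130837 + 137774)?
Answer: 35464501/17737909 ≈ 1.9994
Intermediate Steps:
D = 1/6937 ≈ 0.00014415
-439632/(-219902) + D = -439632/(-219902) + 1/6937 = -439632*(-1/219902) + 1/6937 = 5112/2557 + 1/6937 = 35464501/17737909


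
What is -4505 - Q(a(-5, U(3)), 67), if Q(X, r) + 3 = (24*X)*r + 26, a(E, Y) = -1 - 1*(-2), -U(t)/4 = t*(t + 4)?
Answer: -6136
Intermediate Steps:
U(t) = -4*t*(4 + t) (U(t) = -4*t*(t + 4) = -4*t*(4 + t))
a(E, Y) = 1 (a(E, Y) = -1 + 2 = 1)
Q(X, r) = 23 + 24*X*r (Q(X, r) = -3 + ((24*X)*r + 26) = -3 + (24*X*r + 26) = -3 + (26 + 24*X*r) = 23 + 24*X*r)
-4505 - Q(a(-5, U(3)), 67) = -4505 - (23 + 24*1*67) = -4505 - (23 + 1608) = -4505 - 1*1631 = -4505 - 1631 = -6136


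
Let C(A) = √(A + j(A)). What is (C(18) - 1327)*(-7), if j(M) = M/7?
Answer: 9289 - 12*√7 ≈ 9257.3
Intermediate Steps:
j(M) = M/7 (j(M) = M*(⅐) = M/7)
C(A) = 2*√14*√A/7 (C(A) = √(A + A/7) = √(8*A/7) = 2*√14*√A/7)
(C(18) - 1327)*(-7) = (2*√14*√18/7 - 1327)*(-7) = (2*√14*(3*√2)/7 - 1327)*(-7) = (12*√7/7 - 1327)*(-7) = (-1327 + 12*√7/7)*(-7) = 9289 - 12*√7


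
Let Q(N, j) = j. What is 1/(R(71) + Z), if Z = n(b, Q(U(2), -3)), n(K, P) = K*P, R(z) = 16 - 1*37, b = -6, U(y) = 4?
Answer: -1/3 ≈ -0.33333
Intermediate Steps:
R(z) = -21 (R(z) = 16 - 37 = -21)
Z = 18 (Z = -6*(-3) = 18)
1/(R(71) + Z) = 1/(-21 + 18) = 1/(-3) = -1/3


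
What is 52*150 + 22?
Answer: 7822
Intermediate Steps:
52*150 + 22 = 7800 + 22 = 7822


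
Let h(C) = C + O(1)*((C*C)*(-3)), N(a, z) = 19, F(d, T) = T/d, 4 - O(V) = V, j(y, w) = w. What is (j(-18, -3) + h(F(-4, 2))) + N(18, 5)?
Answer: 53/4 ≈ 13.250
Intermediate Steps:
O(V) = 4 - V
h(C) = C - 9*C² (h(C) = C + (4 - 1*1)*((C*C)*(-3)) = C + (4 - 1)*(C²*(-3)) = C + 3*(-3*C²) = C - 9*C²)
(j(-18, -3) + h(F(-4, 2))) + N(18, 5) = (-3 + (2/(-4))*(1 - 18/(-4))) + 19 = (-3 + (2*(-¼))*(1 - 18*(-1)/4)) + 19 = (-3 - (1 - 9*(-½))/2) + 19 = (-3 - (1 + 9/2)/2) + 19 = (-3 - ½*11/2) + 19 = (-3 - 11/4) + 19 = -23/4 + 19 = 53/4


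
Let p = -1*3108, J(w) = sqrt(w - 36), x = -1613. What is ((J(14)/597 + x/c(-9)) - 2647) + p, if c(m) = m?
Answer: -50182/9 + I*sqrt(22)/597 ≈ -5575.8 + 0.0078566*I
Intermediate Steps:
J(w) = sqrt(-36 + w)
p = -3108
((J(14)/597 + x/c(-9)) - 2647) + p = ((sqrt(-36 + 14)/597 - 1613/(-9)) - 2647) - 3108 = ((sqrt(-22)*(1/597) - 1613*(-1/9)) - 2647) - 3108 = (((I*sqrt(22))*(1/597) + 1613/9) - 2647) - 3108 = ((I*sqrt(22)/597 + 1613/9) - 2647) - 3108 = ((1613/9 + I*sqrt(22)/597) - 2647) - 3108 = (-22210/9 + I*sqrt(22)/597) - 3108 = -50182/9 + I*sqrt(22)/597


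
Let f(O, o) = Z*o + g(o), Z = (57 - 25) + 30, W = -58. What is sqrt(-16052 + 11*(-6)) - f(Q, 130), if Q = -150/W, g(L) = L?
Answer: -8190 + I*sqrt(16118) ≈ -8190.0 + 126.96*I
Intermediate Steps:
Z = 62 (Z = 32 + 30 = 62)
Q = 75/29 (Q = -150/(-58) = -150*(-1/58) = 75/29 ≈ 2.5862)
f(O, o) = 63*o (f(O, o) = 62*o + o = 63*o)
sqrt(-16052 + 11*(-6)) - f(Q, 130) = sqrt(-16052 + 11*(-6)) - 63*130 = sqrt(-16052 - 66) - 1*8190 = sqrt(-16118) - 8190 = I*sqrt(16118) - 8190 = -8190 + I*sqrt(16118)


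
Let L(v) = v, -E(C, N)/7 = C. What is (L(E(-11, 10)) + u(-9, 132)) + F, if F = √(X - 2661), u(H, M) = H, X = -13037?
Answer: 68 + I*√15698 ≈ 68.0 + 125.29*I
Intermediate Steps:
E(C, N) = -7*C
F = I*√15698 (F = √(-13037 - 2661) = √(-15698) = I*√15698 ≈ 125.29*I)
(L(E(-11, 10)) + u(-9, 132)) + F = (-7*(-11) - 9) + I*√15698 = (77 - 9) + I*√15698 = 68 + I*√15698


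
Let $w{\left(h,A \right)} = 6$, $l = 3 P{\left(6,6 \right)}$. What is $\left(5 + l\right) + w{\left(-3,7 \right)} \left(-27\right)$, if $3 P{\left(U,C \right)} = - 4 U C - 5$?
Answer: $-306$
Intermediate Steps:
$P{\left(U,C \right)} = - \frac{5}{3} - \frac{4 C U}{3}$ ($P{\left(U,C \right)} = \frac{- 4 U C - 5}{3} = \frac{- 4 C U - 5}{3} = \frac{-5 - 4 C U}{3} = - \frac{5}{3} - \frac{4 C U}{3}$)
$l = -149$ ($l = 3 \left(- \frac{5}{3} - 8 \cdot 6\right) = 3 \left(- \frac{5}{3} - 48\right) = 3 \left(- \frac{149}{3}\right) = -149$)
$\left(5 + l\right) + w{\left(-3,7 \right)} \left(-27\right) = \left(5 - 149\right) + 6 \left(-27\right) = -144 - 162 = -306$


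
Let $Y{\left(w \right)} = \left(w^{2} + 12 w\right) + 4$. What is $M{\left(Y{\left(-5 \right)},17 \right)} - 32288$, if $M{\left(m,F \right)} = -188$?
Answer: $-32476$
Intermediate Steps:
$Y{\left(w \right)} = 4 + w^{2} + 12 w$
$M{\left(Y{\left(-5 \right)},17 \right)} - 32288 = -188 - 32288 = -32476$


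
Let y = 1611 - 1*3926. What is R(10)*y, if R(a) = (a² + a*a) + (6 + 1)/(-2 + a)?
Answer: -3720205/8 ≈ -4.6503e+5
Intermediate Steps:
R(a) = 2*a² + 7/(-2 + a) (R(a) = (a² + a²) + 7/(-2 + a) = 2*a² + 7/(-2 + a))
y = -2315 (y = 1611 - 3926 = -2315)
R(10)*y = ((7 - 4*10² + 2*10³)/(-2 + 10))*(-2315) = ((7 - 4*100 + 2*1000)/8)*(-2315) = ((7 - 400 + 2000)/8)*(-2315) = ((⅛)*1607)*(-2315) = (1607/8)*(-2315) = -3720205/8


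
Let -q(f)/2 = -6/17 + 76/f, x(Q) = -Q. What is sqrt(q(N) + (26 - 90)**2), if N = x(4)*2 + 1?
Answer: 2*sqrt(14580237)/119 ≈ 64.175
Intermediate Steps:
N = -7 (N = -1*4*2 + 1 = -4*2 + 1 = -8 + 1 = -7)
q(f) = 12/17 - 152/f (q(f) = -2*(-6/17 + 76/f) = 12/17 - 152/f)
sqrt(q(N) + (26 - 90)**2) = sqrt((12/17 - 152/(-7)) + (26 - 90)**2) = sqrt((12/17 - 152*(-1/7)) + (-64)**2) = sqrt((12/17 + 152/7) + 4096) = sqrt(2668/119 + 4096) = sqrt(490092/119) = 2*sqrt(14580237)/119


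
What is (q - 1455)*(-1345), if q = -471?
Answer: 2590470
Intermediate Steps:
(q - 1455)*(-1345) = (-471 - 1455)*(-1345) = -1926*(-1345) = 2590470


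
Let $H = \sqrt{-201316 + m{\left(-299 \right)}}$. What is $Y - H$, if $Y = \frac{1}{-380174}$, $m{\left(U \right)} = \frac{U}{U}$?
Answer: $- \frac{1}{380174} - i \sqrt{201315} \approx -2.6304 \cdot 10^{-6} - 448.68 i$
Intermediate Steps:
$m{\left(U \right)} = 1$
$Y = - \frac{1}{380174} \approx -2.6304 \cdot 10^{-6}$
$H = i \sqrt{201315}$ ($H = \sqrt{-201316 + 1} = \sqrt{-201315} = i \sqrt{201315} \approx 448.68 i$)
$Y - H = - \frac{1}{380174} - i \sqrt{201315}$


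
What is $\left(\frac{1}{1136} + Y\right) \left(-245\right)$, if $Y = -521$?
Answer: $\frac{145004475}{1136} \approx 1.2764 \cdot 10^{5}$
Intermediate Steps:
$\left(\frac{1}{1136} + Y\right) \left(-245\right) = \left(\frac{1}{1136} - 521\right) \left(-245\right) = \left(- \frac{591855}{1136}\right) \left(-245\right) = \frac{145004475}{1136}$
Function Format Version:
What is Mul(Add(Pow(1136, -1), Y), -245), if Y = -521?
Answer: Rational(145004475, 1136) ≈ 1.2764e+5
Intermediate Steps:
Mul(Add(Pow(1136, -1), Y), -245) = Mul(Add(Pow(1136, -1), -521), -245) = Mul(Add(Rational(1, 1136), -521), -245) = Mul(Rational(-591855, 1136), -245) = Rational(145004475, 1136)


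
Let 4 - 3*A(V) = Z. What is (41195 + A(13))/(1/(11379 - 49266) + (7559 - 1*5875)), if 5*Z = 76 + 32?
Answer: 7802663473/319008535 ≈ 24.459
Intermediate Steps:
Z = 108/5 (Z = (76 + 32)/5 = (⅕)*108 = 108/5 ≈ 21.600)
A(V) = -88/15 (A(V) = 4/3 - ⅓*108/5 = 4/3 - 36/5 = -88/15)
(41195 + A(13))/(1/(11379 - 49266) + (7559 - 1*5875)) = (41195 - 88/15)/(1/(11379 - 49266) + (7559 - 1*5875)) = 617837/(15*(1/(-37887) + (7559 - 5875))) = 617837/(15*(-1/37887 + 1684)) = 617837/(15*(63801707/37887)) = (617837/15)*(37887/63801707) = 7802663473/319008535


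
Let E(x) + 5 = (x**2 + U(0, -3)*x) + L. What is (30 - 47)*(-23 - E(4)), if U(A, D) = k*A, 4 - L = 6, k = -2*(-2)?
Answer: 544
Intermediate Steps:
k = 4
L = -2 (L = 4 - 1*6 = 4 - 6 = -2)
U(A, D) = 4*A
E(x) = -7 + x**2 (E(x) = -5 + ((x**2 + (4*0)*x) - 2) = -5 + ((x**2 + 0*x) - 2) = -5 + ((x**2 + 0) - 2) = -5 + (x**2 - 2) = -5 + (-2 + x**2) = -7 + x**2)
(30 - 47)*(-23 - E(4)) = (30 - 47)*(-23 - (-7 + 4**2)) = -17*(-23 - (-7 + 16)) = -17*(-23 - 1*9) = -17*(-23 - 9) = -17*(-32) = 544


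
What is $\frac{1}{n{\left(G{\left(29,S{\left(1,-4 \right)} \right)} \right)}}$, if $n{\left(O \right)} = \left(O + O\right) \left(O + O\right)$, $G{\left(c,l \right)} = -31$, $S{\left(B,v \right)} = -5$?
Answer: $\frac{1}{3844} \approx 0.00026015$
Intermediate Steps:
$n{\left(O \right)} = 4 O^{2}$ ($n{\left(O \right)} = 2 O 2 O = 4 O^{2}$)
$\frac{1}{n{\left(G{\left(29,S{\left(1,-4 \right)} \right)} \right)}} = \frac{1}{4 \left(-31\right)^{2}} = \frac{1}{4 \cdot 961} = \frac{1}{3844}$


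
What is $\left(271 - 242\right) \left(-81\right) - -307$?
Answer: $-2042$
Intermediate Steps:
$\left(271 - 242\right) \left(-81\right) - -307 = \left(271 - 242\right) \left(-81\right) + 307 = 29 \left(-81\right) + 307 = -2349 + 307 = -2042$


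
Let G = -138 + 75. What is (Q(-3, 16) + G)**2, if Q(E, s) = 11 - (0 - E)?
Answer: 3025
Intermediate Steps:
Q(E, s) = 11 + E (Q(E, s) = 11 - (-1)*E = 11 + E)
G = -63
(Q(-3, 16) + G)**2 = ((11 - 3) - 63)**2 = (8 - 63)**2 = (-55)**2 = 3025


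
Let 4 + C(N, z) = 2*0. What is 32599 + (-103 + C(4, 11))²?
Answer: 44048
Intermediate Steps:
C(N, z) = -4 (C(N, z) = -4 + 2*0 = -4 + 0 = -4)
32599 + (-103 + C(4, 11))² = 32599 + (-103 - 4)² = 32599 + (-107)² = 32599 + 11449 = 44048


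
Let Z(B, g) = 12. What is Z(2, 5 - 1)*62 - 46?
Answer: 698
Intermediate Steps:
Z(2, 5 - 1)*62 - 46 = 12*62 - 46 = 744 - 46 = 698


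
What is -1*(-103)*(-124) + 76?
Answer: -12696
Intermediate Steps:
-1*(-103)*(-124) + 76 = 103*(-124) + 76 = -12772 + 76 = -12696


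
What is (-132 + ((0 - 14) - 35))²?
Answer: 32761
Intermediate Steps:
(-132 + ((0 - 14) - 35))² = (-132 + (-14 - 35))² = (-132 - 49)² = (-181)² = 32761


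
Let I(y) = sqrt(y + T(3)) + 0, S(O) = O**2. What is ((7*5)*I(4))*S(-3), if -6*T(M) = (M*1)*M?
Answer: 315*sqrt(10)/2 ≈ 498.06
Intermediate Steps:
T(M) = -M**2/6 (T(M) = -M*1*M/6 = -M*M/6 = -M**2/6)
I(y) = sqrt(-3/2 + y) (I(y) = sqrt(y - 1/6*3**2) + 0 = sqrt(y - 1/6*9) + 0 = sqrt(y - 3/2) + 0 = sqrt(-3/2 + y) + 0 = sqrt(-3/2 + y))
((7*5)*I(4))*S(-3) = ((7*5)*(sqrt(-6 + 4*4)/2))*(-3)**2 = (35*(sqrt(-6 + 16)/2))*9 = (35*(sqrt(10)/2))*9 = (35*sqrt(10)/2)*9 = 315*sqrt(10)/2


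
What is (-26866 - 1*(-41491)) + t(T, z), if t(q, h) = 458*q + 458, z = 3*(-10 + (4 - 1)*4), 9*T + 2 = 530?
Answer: 125857/3 ≈ 41952.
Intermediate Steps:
T = 176/3 (T = -2/9 + (⅑)*530 = -2/9 + 530/9 = 176/3 ≈ 58.667)
z = 6 (z = 3*(-10 + 3*4) = 3*(-10 + 12) = 3*2 = 6)
t(q, h) = 458 + 458*q
(-26866 - 1*(-41491)) + t(T, z) = (-26866 - 1*(-41491)) + (458 + 458*(176/3)) = (-26866 + 41491) + (458 + 80608/3) = 14625 + 81982/3 = 125857/3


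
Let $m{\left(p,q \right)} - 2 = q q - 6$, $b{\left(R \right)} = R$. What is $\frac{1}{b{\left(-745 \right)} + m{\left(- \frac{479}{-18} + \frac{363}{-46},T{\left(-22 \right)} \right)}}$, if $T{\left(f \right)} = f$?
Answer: $- \frac{1}{265} \approx -0.0037736$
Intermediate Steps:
$m{\left(p,q \right)} = -4 + q^{2}$ ($m{\left(p,q \right)} = 2 + \left(q q - 6\right) = 2 + \left(q^{2} - 6\right) = 2 + \left(-6 + q^{2}\right) = -4 + q^{2}$)
$\frac{1}{b{\left(-745 \right)} + m{\left(- \frac{479}{-18} + \frac{363}{-46},T{\left(-22 \right)} \right)}} = \frac{1}{-745 - \left(4 - \left(-22\right)^{2}\right)} = \frac{1}{-745 + \left(-4 + 484\right)} = \frac{1}{-745 + 480} = \frac{1}{-265} = - \frac{1}{265}$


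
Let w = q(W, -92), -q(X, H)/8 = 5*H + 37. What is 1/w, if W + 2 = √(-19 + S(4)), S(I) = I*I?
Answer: 1/3384 ≈ 0.00029551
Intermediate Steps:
S(I) = I²
W = -2 + I*√3 (W = -2 + √(-19 + 4²) = -2 + √(-19 + 16) = -2 + √(-3) = -2 + I*√3 ≈ -2.0 + 1.732*I)
q(X, H) = -296 - 40*H (q(X, H) = -8*(5*H + 37) = -8*(37 + 5*H) = -296 - 40*H)
w = 3384 (w = -296 - 40*(-92) = -296 + 3680 = 3384)
1/w = 1/3384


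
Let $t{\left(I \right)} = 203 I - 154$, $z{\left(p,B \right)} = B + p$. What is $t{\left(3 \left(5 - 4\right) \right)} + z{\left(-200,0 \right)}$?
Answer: $255$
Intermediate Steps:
$t{\left(I \right)} = -154 + 203 I$
$t{\left(3 \left(5 - 4\right) \right)} + z{\left(-200,0 \right)} = \left(-154 + 203 \cdot 3 \left(5 - 4\right)\right) + \left(0 - 200\right) = \left(-154 + 203 \cdot 3 \cdot 1\right) - 200 = \left(-154 + 203 \cdot 3\right) - 200 = \left(-154 + 609\right) - 200 = 455 - 200 = 255$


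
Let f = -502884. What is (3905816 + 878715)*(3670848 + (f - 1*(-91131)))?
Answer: 15593241059445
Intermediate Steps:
(3905816 + 878715)*(3670848 + (f - 1*(-91131))) = (3905816 + 878715)*(3670848 + (-502884 - 1*(-91131))) = 4784531*(3670848 + (-502884 + 91131)) = 4784531*(3670848 - 411753) = 4784531*3259095 = 15593241059445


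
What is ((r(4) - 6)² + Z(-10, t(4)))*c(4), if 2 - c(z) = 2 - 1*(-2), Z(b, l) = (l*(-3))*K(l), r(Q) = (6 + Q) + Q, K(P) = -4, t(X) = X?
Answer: -224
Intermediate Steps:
r(Q) = 6 + 2*Q
Z(b, l) = 12*l (Z(b, l) = (l*(-3))*(-4) = -3*l*(-4) = 12*l)
c(z) = -2 (c(z) = 2 - (2 - 1*(-2)) = 2 - (2 + 2) = 2 - 1*4 = 2 - 4 = -2)
((r(4) - 6)² + Z(-10, t(4)))*c(4) = (((6 + 2*4) - 6)² + 12*4)*(-2) = (((6 + 8) - 6)² + 48)*(-2) = ((14 - 6)² + 48)*(-2) = (8² + 48)*(-2) = (64 + 48)*(-2) = 112*(-2) = -224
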